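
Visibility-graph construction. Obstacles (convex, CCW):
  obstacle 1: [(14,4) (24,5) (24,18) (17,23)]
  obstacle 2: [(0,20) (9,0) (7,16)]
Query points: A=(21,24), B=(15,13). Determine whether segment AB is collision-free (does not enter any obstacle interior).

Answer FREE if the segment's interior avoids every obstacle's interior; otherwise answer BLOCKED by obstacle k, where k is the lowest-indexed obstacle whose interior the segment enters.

BLOCKED by obstacle 1

Obstacle 1 [(14,4) (24,5) (24,18) (17,23)]:
  edge (14,4)–(24,5): clear
  edge (24,5)–(24,18): clear
  edge (24,18)–(17,23): crosses AB
  edge (17,23)–(14,4): crosses AB
  → BLOCKED
Obstacle 2 [(0,20) (9,0) (7,16)]:
  edge (0,20)–(9,0): clear
  edge (9,0)–(7,16): clear
  edge (7,16)–(0,20): clear
  midpoint (18,37/2) outside
  → clear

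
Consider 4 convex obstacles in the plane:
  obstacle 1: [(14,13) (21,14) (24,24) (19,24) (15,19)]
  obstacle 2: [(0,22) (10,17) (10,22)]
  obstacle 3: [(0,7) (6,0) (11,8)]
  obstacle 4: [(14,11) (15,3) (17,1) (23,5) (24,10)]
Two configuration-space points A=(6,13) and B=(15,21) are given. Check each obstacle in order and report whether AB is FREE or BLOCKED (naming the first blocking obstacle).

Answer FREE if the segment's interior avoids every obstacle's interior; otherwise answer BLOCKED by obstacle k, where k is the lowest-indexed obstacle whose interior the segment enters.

Obstacle 1 [(14,13) (21,14) (24,24) (19,24) (15,19)]:
  edge (14,13)–(21,14): clear
  edge (21,14)–(24,24): clear
  edge (24,24)–(19,24): clear
  edge (19,24)–(15,19): clear
  edge (15,19)–(14,13): clear
  midpoint (21/2,17) outside
  → clear
Obstacle 2 [(0,22) (10,17) (10,22)]:
  edge (0,22)–(10,17): clear
  edge (10,17)–(10,22): clear
  edge (10,22)–(0,22): clear
  midpoint (21/2,17) outside
  → clear
Obstacle 3 [(0,7) (6,0) (11,8)]:
  edge (0,7)–(6,0): clear
  edge (6,0)–(11,8): clear
  edge (11,8)–(0,7): clear
  midpoint (21/2,17) outside
  → clear
Obstacle 4 [(14,11) (15,3) (17,1) (23,5) (24,10)]:
  edge (14,11)–(15,3): clear
  edge (15,3)–(17,1): clear
  edge (17,1)–(23,5): clear
  edge (23,5)–(24,10): clear
  edge (24,10)–(14,11): clear
  midpoint (21/2,17) outside
  → clear

FREE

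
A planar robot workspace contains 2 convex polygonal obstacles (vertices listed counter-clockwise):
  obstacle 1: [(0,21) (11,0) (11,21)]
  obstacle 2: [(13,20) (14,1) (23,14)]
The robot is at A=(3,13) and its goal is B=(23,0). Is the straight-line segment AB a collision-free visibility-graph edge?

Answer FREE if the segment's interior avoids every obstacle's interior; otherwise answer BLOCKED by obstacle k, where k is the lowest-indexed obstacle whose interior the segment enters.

Obstacle 1 [(0,21) (11,0) (11,21)]:
  edge (0,21)–(11,0): crosses AB
  edge (11,0)–(11,21): crosses AB
  edge (11,21)–(0,21): clear
  → BLOCKED
Obstacle 2 [(13,20) (14,1) (23,14)]:
  edge (13,20)–(14,1): crosses AB
  edge (14,1)–(23,14): crosses AB
  edge (23,14)–(13,20): clear
  → BLOCKED

BLOCKED by obstacle 1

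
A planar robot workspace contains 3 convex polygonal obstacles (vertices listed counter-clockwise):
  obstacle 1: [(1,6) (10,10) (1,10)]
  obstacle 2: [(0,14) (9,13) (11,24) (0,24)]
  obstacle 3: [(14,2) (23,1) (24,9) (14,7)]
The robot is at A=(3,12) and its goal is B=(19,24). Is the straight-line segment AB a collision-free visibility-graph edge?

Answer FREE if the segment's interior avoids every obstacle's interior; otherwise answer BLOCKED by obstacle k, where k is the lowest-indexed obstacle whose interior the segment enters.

Obstacle 1 [(1,6) (10,10) (1,10)]:
  edge (1,6)–(10,10): clear
  edge (10,10)–(1,10): clear
  edge (1,10)–(1,6): clear
  midpoint (11,18) outside
  → clear
Obstacle 2 [(0,14) (9,13) (11,24) (0,24)]:
  edge (0,14)–(9,13): crosses AB
  edge (9,13)–(11,24): crosses AB
  edge (11,24)–(0,24): clear
  edge (0,24)–(0,14): clear
  → BLOCKED
Obstacle 3 [(14,2) (23,1) (24,9) (14,7)]:
  edge (14,2)–(23,1): clear
  edge (23,1)–(24,9): clear
  edge (24,9)–(14,7): clear
  edge (14,7)–(14,2): clear
  midpoint (11,18) outside
  → clear

BLOCKED by obstacle 2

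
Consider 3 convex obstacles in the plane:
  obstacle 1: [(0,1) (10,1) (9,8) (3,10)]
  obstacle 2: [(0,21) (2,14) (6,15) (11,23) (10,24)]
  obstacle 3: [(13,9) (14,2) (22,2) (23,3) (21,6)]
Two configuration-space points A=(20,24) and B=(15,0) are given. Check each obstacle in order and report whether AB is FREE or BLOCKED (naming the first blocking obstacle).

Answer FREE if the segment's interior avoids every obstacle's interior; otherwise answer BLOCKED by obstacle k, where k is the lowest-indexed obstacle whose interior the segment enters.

BLOCKED by obstacle 3

Obstacle 1 [(0,1) (10,1) (9,8) (3,10)]:
  edge (0,1)–(10,1): clear
  edge (10,1)–(9,8): clear
  edge (9,8)–(3,10): clear
  edge (3,10)–(0,1): clear
  midpoint (35/2,12) outside
  → clear
Obstacle 2 [(0,21) (2,14) (6,15) (11,23) (10,24)]:
  edge (0,21)–(2,14): clear
  edge (2,14)–(6,15): clear
  edge (6,15)–(11,23): clear
  edge (11,23)–(10,24): clear
  edge (10,24)–(0,21): clear
  midpoint (35/2,12) outside
  → clear
Obstacle 3 [(13,9) (14,2) (22,2) (23,3) (21,6)]:
  edge (13,9)–(14,2): clear
  edge (14,2)–(22,2): crosses AB
  edge (22,2)–(23,3): clear
  edge (23,3)–(21,6): clear
  edge (21,6)–(13,9): crosses AB
  → BLOCKED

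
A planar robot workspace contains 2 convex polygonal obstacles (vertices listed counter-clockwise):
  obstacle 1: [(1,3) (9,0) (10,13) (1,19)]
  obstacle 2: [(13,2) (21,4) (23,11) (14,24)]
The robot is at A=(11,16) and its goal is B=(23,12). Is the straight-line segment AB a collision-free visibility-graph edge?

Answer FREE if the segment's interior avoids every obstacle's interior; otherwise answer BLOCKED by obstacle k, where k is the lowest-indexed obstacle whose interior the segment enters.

Obstacle 1 [(1,3) (9,0) (10,13) (1,19)]:
  edge (1,3)–(9,0): clear
  edge (9,0)–(10,13): clear
  edge (10,13)–(1,19): clear
  edge (1,19)–(1,3): clear
  midpoint (17,14) outside
  → clear
Obstacle 2 [(13,2) (21,4) (23,11) (14,24)]:
  edge (13,2)–(21,4): clear
  edge (21,4)–(23,11): clear
  edge (23,11)–(14,24): crosses AB
  edge (14,24)–(13,2): crosses AB
  → BLOCKED

BLOCKED by obstacle 2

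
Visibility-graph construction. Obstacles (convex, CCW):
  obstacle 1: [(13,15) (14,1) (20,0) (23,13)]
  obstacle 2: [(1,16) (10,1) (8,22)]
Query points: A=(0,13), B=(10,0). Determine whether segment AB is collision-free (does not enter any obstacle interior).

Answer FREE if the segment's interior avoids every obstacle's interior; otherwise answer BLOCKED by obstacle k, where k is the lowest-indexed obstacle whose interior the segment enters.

FREE

Obstacle 1 [(13,15) (14,1) (20,0) (23,13)]:
  edge (13,15)–(14,1): clear
  edge (14,1)–(20,0): clear
  edge (20,0)–(23,13): clear
  edge (23,13)–(13,15): clear
  midpoint (5,13/2) outside
  → clear
Obstacle 2 [(1,16) (10,1) (8,22)]:
  edge (1,16)–(10,1): clear
  edge (10,1)–(8,22): clear
  edge (8,22)–(1,16): clear
  midpoint (5,13/2) outside
  → clear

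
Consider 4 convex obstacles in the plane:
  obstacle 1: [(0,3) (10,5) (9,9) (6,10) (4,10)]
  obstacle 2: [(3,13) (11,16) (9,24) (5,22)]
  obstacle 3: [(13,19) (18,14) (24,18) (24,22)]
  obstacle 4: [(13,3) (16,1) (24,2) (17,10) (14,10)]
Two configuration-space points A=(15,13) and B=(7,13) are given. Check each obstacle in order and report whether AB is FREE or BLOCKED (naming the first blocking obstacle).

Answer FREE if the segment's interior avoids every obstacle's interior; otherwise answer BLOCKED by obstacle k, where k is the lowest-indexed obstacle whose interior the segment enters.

FREE

Obstacle 1 [(0,3) (10,5) (9,9) (6,10) (4,10)]:
  edge (0,3)–(10,5): clear
  edge (10,5)–(9,9): clear
  edge (9,9)–(6,10): clear
  edge (6,10)–(4,10): clear
  edge (4,10)–(0,3): clear
  midpoint (11,13) outside
  → clear
Obstacle 2 [(3,13) (11,16) (9,24) (5,22)]:
  edge (3,13)–(11,16): clear
  edge (11,16)–(9,24): clear
  edge (9,24)–(5,22): clear
  edge (5,22)–(3,13): clear
  midpoint (11,13) outside
  → clear
Obstacle 3 [(13,19) (18,14) (24,18) (24,22)]:
  edge (13,19)–(18,14): clear
  edge (18,14)–(24,18): clear
  edge (24,18)–(24,22): clear
  edge (24,22)–(13,19): clear
  midpoint (11,13) outside
  → clear
Obstacle 4 [(13,3) (16,1) (24,2) (17,10) (14,10)]:
  edge (13,3)–(16,1): clear
  edge (16,1)–(24,2): clear
  edge (24,2)–(17,10): clear
  edge (17,10)–(14,10): clear
  edge (14,10)–(13,3): clear
  midpoint (11,13) outside
  → clear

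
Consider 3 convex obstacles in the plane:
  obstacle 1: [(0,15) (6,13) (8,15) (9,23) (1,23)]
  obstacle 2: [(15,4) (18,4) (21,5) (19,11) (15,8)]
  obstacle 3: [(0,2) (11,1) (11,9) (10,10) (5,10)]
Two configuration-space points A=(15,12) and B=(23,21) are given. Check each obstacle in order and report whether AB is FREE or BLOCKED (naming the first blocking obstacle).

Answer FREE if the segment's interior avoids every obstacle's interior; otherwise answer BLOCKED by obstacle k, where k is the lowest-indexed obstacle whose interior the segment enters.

Obstacle 1 [(0,15) (6,13) (8,15) (9,23) (1,23)]:
  edge (0,15)–(6,13): clear
  edge (6,13)–(8,15): clear
  edge (8,15)–(9,23): clear
  edge (9,23)–(1,23): clear
  edge (1,23)–(0,15): clear
  midpoint (19,33/2) outside
  → clear
Obstacle 2 [(15,4) (18,4) (21,5) (19,11) (15,8)]:
  edge (15,4)–(18,4): clear
  edge (18,4)–(21,5): clear
  edge (21,5)–(19,11): clear
  edge (19,11)–(15,8): clear
  edge (15,8)–(15,4): clear
  midpoint (19,33/2) outside
  → clear
Obstacle 3 [(0,2) (11,1) (11,9) (10,10) (5,10)]:
  edge (0,2)–(11,1): clear
  edge (11,1)–(11,9): clear
  edge (11,9)–(10,10): clear
  edge (10,10)–(5,10): clear
  edge (5,10)–(0,2): clear
  midpoint (19,33/2) outside
  → clear

FREE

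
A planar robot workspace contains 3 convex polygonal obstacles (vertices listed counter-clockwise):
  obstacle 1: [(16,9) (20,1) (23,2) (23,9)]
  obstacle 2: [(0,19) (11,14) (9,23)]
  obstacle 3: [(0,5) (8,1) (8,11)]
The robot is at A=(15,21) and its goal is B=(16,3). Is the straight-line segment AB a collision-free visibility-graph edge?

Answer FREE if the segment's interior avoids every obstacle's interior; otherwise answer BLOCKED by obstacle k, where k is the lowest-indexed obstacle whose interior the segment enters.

Obstacle 1 [(16,9) (20,1) (23,2) (23,9)]:
  edge (16,9)–(20,1): clear
  edge (20,1)–(23,2): clear
  edge (23,2)–(23,9): clear
  edge (23,9)–(16,9): clear
  midpoint (31/2,12) outside
  → clear
Obstacle 2 [(0,19) (11,14) (9,23)]:
  edge (0,19)–(11,14): clear
  edge (11,14)–(9,23): clear
  edge (9,23)–(0,19): clear
  midpoint (31/2,12) outside
  → clear
Obstacle 3 [(0,5) (8,1) (8,11)]:
  edge (0,5)–(8,1): clear
  edge (8,1)–(8,11): clear
  edge (8,11)–(0,5): clear
  midpoint (31/2,12) outside
  → clear

FREE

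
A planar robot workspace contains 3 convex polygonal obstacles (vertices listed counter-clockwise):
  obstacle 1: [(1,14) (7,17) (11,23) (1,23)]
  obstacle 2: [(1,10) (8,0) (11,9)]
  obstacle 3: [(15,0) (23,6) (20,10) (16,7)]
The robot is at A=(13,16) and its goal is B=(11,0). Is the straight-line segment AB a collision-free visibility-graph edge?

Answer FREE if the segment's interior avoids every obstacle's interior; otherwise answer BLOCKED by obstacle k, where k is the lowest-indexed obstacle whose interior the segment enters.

FREE

Obstacle 1 [(1,14) (7,17) (11,23) (1,23)]:
  edge (1,14)–(7,17): clear
  edge (7,17)–(11,23): clear
  edge (11,23)–(1,23): clear
  edge (1,23)–(1,14): clear
  midpoint (12,8) outside
  → clear
Obstacle 2 [(1,10) (8,0) (11,9)]:
  edge (1,10)–(8,0): clear
  edge (8,0)–(11,9): clear
  edge (11,9)–(1,10): clear
  midpoint (12,8) outside
  → clear
Obstacle 3 [(15,0) (23,6) (20,10) (16,7)]:
  edge (15,0)–(23,6): clear
  edge (23,6)–(20,10): clear
  edge (20,10)–(16,7): clear
  edge (16,7)–(15,0): clear
  midpoint (12,8) outside
  → clear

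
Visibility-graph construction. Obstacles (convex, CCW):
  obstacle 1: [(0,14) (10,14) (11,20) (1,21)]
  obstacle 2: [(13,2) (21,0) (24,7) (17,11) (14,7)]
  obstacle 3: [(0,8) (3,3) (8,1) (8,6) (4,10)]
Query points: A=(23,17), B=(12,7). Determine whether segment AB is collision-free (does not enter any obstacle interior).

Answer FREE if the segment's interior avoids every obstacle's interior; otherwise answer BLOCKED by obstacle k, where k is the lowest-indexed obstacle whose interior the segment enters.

FREE

Obstacle 1 [(0,14) (10,14) (11,20) (1,21)]:
  edge (0,14)–(10,14): clear
  edge (10,14)–(11,20): clear
  edge (11,20)–(1,21): clear
  edge (1,21)–(0,14): clear
  midpoint (35/2,12) outside
  → clear
Obstacle 2 [(13,2) (21,0) (24,7) (17,11) (14,7)]:
  edge (13,2)–(21,0): clear
  edge (21,0)–(24,7): clear
  edge (24,7)–(17,11): clear
  edge (17,11)–(14,7): clear
  edge (14,7)–(13,2): clear
  midpoint (35/2,12) outside
  → clear
Obstacle 3 [(0,8) (3,3) (8,1) (8,6) (4,10)]:
  edge (0,8)–(3,3): clear
  edge (3,3)–(8,1): clear
  edge (8,1)–(8,6): clear
  edge (8,6)–(4,10): clear
  edge (4,10)–(0,8): clear
  midpoint (35/2,12) outside
  → clear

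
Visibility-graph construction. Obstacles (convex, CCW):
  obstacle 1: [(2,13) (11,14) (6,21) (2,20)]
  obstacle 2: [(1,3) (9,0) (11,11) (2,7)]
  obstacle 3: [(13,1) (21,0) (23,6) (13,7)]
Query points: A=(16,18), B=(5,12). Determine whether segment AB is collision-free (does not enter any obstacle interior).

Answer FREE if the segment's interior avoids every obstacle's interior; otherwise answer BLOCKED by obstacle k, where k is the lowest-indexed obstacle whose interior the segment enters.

Obstacle 1 [(2,13) (11,14) (6,21) (2,20)]:
  edge (2,13)–(11,14): crosses AB
  edge (11,14)–(6,21): crosses AB
  edge (6,21)–(2,20): clear
  edge (2,20)–(2,13): clear
  → BLOCKED
Obstacle 2 [(1,3) (9,0) (11,11) (2,7)]:
  edge (1,3)–(9,0): clear
  edge (9,0)–(11,11): clear
  edge (11,11)–(2,7): clear
  edge (2,7)–(1,3): clear
  midpoint (21/2,15) outside
  → clear
Obstacle 3 [(13,1) (21,0) (23,6) (13,7)]:
  edge (13,1)–(21,0): clear
  edge (21,0)–(23,6): clear
  edge (23,6)–(13,7): clear
  edge (13,7)–(13,1): clear
  midpoint (21/2,15) outside
  → clear

BLOCKED by obstacle 1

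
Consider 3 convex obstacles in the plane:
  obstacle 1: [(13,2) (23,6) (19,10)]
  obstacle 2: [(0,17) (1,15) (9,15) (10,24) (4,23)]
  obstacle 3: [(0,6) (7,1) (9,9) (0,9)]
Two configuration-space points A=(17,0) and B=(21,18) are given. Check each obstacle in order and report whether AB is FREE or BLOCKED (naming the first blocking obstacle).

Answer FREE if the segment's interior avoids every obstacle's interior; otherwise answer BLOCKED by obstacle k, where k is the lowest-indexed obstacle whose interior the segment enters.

BLOCKED by obstacle 1

Obstacle 1 [(13,2) (23,6) (19,10)]:
  edge (13,2)–(23,6): crosses AB
  edge (23,6)–(19,10): crosses AB
  edge (19,10)–(13,2): clear
  → BLOCKED
Obstacle 2 [(0,17) (1,15) (9,15) (10,24) (4,23)]:
  edge (0,17)–(1,15): clear
  edge (1,15)–(9,15): clear
  edge (9,15)–(10,24): clear
  edge (10,24)–(4,23): clear
  edge (4,23)–(0,17): clear
  midpoint (19,9) outside
  → clear
Obstacle 3 [(0,6) (7,1) (9,9) (0,9)]:
  edge (0,6)–(7,1): clear
  edge (7,1)–(9,9): clear
  edge (9,9)–(0,9): clear
  edge (0,9)–(0,6): clear
  midpoint (19,9) outside
  → clear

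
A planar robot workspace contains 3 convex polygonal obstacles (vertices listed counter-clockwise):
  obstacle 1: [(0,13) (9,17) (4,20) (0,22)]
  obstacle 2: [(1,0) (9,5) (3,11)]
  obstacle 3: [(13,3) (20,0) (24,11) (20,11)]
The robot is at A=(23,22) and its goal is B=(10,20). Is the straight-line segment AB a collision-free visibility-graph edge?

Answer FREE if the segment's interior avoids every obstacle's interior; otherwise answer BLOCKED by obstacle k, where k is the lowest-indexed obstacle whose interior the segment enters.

Obstacle 1 [(0,13) (9,17) (4,20) (0,22)]:
  edge (0,13)–(9,17): clear
  edge (9,17)–(4,20): clear
  edge (4,20)–(0,22): clear
  edge (0,22)–(0,13): clear
  midpoint (33/2,21) outside
  → clear
Obstacle 2 [(1,0) (9,5) (3,11)]:
  edge (1,0)–(9,5): clear
  edge (9,5)–(3,11): clear
  edge (3,11)–(1,0): clear
  midpoint (33/2,21) outside
  → clear
Obstacle 3 [(13,3) (20,0) (24,11) (20,11)]:
  edge (13,3)–(20,0): clear
  edge (20,0)–(24,11): clear
  edge (24,11)–(20,11): clear
  edge (20,11)–(13,3): clear
  midpoint (33/2,21) outside
  → clear

FREE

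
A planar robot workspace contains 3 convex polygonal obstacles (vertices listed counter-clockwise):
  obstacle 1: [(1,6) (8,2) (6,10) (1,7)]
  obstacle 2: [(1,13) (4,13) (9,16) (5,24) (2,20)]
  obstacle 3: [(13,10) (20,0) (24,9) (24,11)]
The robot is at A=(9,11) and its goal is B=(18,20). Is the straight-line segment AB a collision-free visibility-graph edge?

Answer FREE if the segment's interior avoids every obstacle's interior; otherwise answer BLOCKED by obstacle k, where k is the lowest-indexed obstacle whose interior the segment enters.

Obstacle 1 [(1,6) (8,2) (6,10) (1,7)]:
  edge (1,6)–(8,2): clear
  edge (8,2)–(6,10): clear
  edge (6,10)–(1,7): clear
  edge (1,7)–(1,6): clear
  midpoint (27/2,31/2) outside
  → clear
Obstacle 2 [(1,13) (4,13) (9,16) (5,24) (2,20)]:
  edge (1,13)–(4,13): clear
  edge (4,13)–(9,16): clear
  edge (9,16)–(5,24): clear
  edge (5,24)–(2,20): clear
  edge (2,20)–(1,13): clear
  midpoint (27/2,31/2) outside
  → clear
Obstacle 3 [(13,10) (20,0) (24,9) (24,11)]:
  edge (13,10)–(20,0): clear
  edge (20,0)–(24,9): clear
  edge (24,9)–(24,11): clear
  edge (24,11)–(13,10): clear
  midpoint (27/2,31/2) outside
  → clear

FREE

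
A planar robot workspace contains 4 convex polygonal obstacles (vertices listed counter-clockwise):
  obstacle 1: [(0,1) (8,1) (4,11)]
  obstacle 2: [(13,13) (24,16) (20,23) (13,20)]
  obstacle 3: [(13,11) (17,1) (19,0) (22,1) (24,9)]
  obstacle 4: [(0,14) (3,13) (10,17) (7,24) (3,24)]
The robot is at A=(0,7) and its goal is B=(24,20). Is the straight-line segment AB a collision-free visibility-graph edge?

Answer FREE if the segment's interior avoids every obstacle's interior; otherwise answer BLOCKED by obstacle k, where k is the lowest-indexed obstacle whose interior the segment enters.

BLOCKED by obstacle 1

Obstacle 1 [(0,1) (8,1) (4,11)]:
  edge (0,1)–(8,1): clear
  edge (8,1)–(4,11): crosses AB
  edge (4,11)–(0,1): crosses AB
  → BLOCKED
Obstacle 2 [(13,13) (24,16) (20,23) (13,20)]:
  edge (13,13)–(24,16): clear
  edge (24,16)–(20,23): crosses AB
  edge (20,23)–(13,20): clear
  edge (13,20)–(13,13): crosses AB
  → BLOCKED
Obstacle 3 [(13,11) (17,1) (19,0) (22,1) (24,9)]:
  edge (13,11)–(17,1): clear
  edge (17,1)–(19,0): clear
  edge (19,0)–(22,1): clear
  edge (22,1)–(24,9): clear
  edge (24,9)–(13,11): clear
  midpoint (12,27/2) outside
  → clear
Obstacle 4 [(0,14) (3,13) (10,17) (7,24) (3,24)]:
  edge (0,14)–(3,13): clear
  edge (3,13)–(10,17): clear
  edge (10,17)–(7,24): clear
  edge (7,24)–(3,24): clear
  edge (3,24)–(0,14): clear
  midpoint (12,27/2) outside
  → clear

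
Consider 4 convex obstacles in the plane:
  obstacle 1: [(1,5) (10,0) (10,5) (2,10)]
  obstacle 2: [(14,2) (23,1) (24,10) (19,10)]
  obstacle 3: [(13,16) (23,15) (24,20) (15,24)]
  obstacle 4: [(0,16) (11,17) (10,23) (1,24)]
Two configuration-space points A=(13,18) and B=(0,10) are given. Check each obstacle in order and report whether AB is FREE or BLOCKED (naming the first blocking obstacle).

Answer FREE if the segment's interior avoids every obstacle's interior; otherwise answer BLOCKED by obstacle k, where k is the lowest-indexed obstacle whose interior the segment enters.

FREE

Obstacle 1 [(1,5) (10,0) (10,5) (2,10)]:
  edge (1,5)–(10,0): clear
  edge (10,0)–(10,5): clear
  edge (10,5)–(2,10): clear
  edge (2,10)–(1,5): clear
  midpoint (13/2,14) outside
  → clear
Obstacle 2 [(14,2) (23,1) (24,10) (19,10)]:
  edge (14,2)–(23,1): clear
  edge (23,1)–(24,10): clear
  edge (24,10)–(19,10): clear
  edge (19,10)–(14,2): clear
  midpoint (13/2,14) outside
  → clear
Obstacle 3 [(13,16) (23,15) (24,20) (15,24)]:
  edge (13,16)–(23,15): clear
  edge (23,15)–(24,20): clear
  edge (24,20)–(15,24): clear
  edge (15,24)–(13,16): clear
  midpoint (13/2,14) outside
  → clear
Obstacle 4 [(0,16) (11,17) (10,23) (1,24)]:
  edge (0,16)–(11,17): clear
  edge (11,17)–(10,23): clear
  edge (10,23)–(1,24): clear
  edge (1,24)–(0,16): clear
  midpoint (13/2,14) outside
  → clear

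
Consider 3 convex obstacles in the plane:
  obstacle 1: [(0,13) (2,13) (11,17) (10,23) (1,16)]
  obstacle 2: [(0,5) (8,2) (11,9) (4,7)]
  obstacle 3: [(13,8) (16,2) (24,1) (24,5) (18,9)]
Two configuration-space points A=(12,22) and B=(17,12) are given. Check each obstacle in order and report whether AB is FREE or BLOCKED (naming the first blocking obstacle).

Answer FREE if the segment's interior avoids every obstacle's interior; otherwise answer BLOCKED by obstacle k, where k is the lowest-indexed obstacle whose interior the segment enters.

Obstacle 1 [(0,13) (2,13) (11,17) (10,23) (1,16)]:
  edge (0,13)–(2,13): clear
  edge (2,13)–(11,17): clear
  edge (11,17)–(10,23): clear
  edge (10,23)–(1,16): clear
  edge (1,16)–(0,13): clear
  midpoint (29/2,17) outside
  → clear
Obstacle 2 [(0,5) (8,2) (11,9) (4,7)]:
  edge (0,5)–(8,2): clear
  edge (8,2)–(11,9): clear
  edge (11,9)–(4,7): clear
  edge (4,7)–(0,5): clear
  midpoint (29/2,17) outside
  → clear
Obstacle 3 [(13,8) (16,2) (24,1) (24,5) (18,9)]:
  edge (13,8)–(16,2): clear
  edge (16,2)–(24,1): clear
  edge (24,1)–(24,5): clear
  edge (24,5)–(18,9): clear
  edge (18,9)–(13,8): clear
  midpoint (29/2,17) outside
  → clear

FREE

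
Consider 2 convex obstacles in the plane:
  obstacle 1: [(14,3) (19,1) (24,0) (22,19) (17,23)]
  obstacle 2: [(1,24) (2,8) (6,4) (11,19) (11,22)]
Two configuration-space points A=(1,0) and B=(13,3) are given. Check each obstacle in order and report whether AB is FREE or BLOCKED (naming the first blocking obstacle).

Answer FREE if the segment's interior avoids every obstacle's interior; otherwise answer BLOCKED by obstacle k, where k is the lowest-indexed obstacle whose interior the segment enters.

FREE

Obstacle 1 [(14,3) (19,1) (24,0) (22,19) (17,23)]:
  edge (14,3)–(19,1): clear
  edge (19,1)–(24,0): clear
  edge (24,0)–(22,19): clear
  edge (22,19)–(17,23): clear
  edge (17,23)–(14,3): clear
  midpoint (7,3/2) outside
  → clear
Obstacle 2 [(1,24) (2,8) (6,4) (11,19) (11,22)]:
  edge (1,24)–(2,8): clear
  edge (2,8)–(6,4): clear
  edge (6,4)–(11,19): clear
  edge (11,19)–(11,22): clear
  edge (11,22)–(1,24): clear
  midpoint (7,3/2) outside
  → clear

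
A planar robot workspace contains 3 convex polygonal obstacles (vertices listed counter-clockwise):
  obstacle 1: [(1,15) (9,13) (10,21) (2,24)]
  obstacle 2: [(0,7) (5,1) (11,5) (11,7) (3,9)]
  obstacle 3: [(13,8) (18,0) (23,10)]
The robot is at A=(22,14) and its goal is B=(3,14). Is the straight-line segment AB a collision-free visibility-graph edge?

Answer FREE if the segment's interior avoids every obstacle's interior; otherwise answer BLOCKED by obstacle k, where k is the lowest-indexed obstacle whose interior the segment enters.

Obstacle 1 [(1,15) (9,13) (10,21) (2,24)]:
  edge (1,15)–(9,13): crosses AB
  edge (9,13)–(10,21): crosses AB
  edge (10,21)–(2,24): clear
  edge (2,24)–(1,15): clear
  → BLOCKED
Obstacle 2 [(0,7) (5,1) (11,5) (11,7) (3,9)]:
  edge (0,7)–(5,1): clear
  edge (5,1)–(11,5): clear
  edge (11,5)–(11,7): clear
  edge (11,7)–(3,9): clear
  edge (3,9)–(0,7): clear
  midpoint (25/2,14) outside
  → clear
Obstacle 3 [(13,8) (18,0) (23,10)]:
  edge (13,8)–(18,0): clear
  edge (18,0)–(23,10): clear
  edge (23,10)–(13,8): clear
  midpoint (25/2,14) outside
  → clear

BLOCKED by obstacle 1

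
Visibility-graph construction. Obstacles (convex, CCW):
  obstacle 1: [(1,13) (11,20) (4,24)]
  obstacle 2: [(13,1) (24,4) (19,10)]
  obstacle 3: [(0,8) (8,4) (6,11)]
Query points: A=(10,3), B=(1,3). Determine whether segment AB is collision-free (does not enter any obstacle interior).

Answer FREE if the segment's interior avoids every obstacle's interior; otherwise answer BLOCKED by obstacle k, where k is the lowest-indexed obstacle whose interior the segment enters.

FREE

Obstacle 1 [(1,13) (11,20) (4,24)]:
  edge (1,13)–(11,20): clear
  edge (11,20)–(4,24): clear
  edge (4,24)–(1,13): clear
  midpoint (11/2,3) outside
  → clear
Obstacle 2 [(13,1) (24,4) (19,10)]:
  edge (13,1)–(24,4): clear
  edge (24,4)–(19,10): clear
  edge (19,10)–(13,1): clear
  midpoint (11/2,3) outside
  → clear
Obstacle 3 [(0,8) (8,4) (6,11)]:
  edge (0,8)–(8,4): clear
  edge (8,4)–(6,11): clear
  edge (6,11)–(0,8): clear
  midpoint (11/2,3) outside
  → clear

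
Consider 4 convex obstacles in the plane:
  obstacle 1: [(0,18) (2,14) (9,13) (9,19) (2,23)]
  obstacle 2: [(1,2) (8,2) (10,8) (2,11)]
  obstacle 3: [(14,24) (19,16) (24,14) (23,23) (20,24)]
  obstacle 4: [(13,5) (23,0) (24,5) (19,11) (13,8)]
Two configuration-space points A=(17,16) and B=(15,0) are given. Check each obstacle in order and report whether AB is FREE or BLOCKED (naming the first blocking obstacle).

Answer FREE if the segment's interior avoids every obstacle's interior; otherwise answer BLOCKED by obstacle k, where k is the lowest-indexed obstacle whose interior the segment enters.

Obstacle 1 [(0,18) (2,14) (9,13) (9,19) (2,23)]:
  edge (0,18)–(2,14): clear
  edge (2,14)–(9,13): clear
  edge (9,13)–(9,19): clear
  edge (9,19)–(2,23): clear
  edge (2,23)–(0,18): clear
  midpoint (16,8) outside
  → clear
Obstacle 2 [(1,2) (8,2) (10,8) (2,11)]:
  edge (1,2)–(8,2): clear
  edge (8,2)–(10,8): clear
  edge (10,8)–(2,11): clear
  edge (2,11)–(1,2): clear
  midpoint (16,8) outside
  → clear
Obstacle 3 [(14,24) (19,16) (24,14) (23,23) (20,24)]:
  edge (14,24)–(19,16): clear
  edge (19,16)–(24,14): clear
  edge (24,14)–(23,23): clear
  edge (23,23)–(20,24): clear
  edge (20,24)–(14,24): clear
  midpoint (16,8) outside
  → clear
Obstacle 4 [(13,5) (23,0) (24,5) (19,11) (13,8)]:
  edge (13,5)–(23,0): crosses AB
  edge (23,0)–(24,5): clear
  edge (24,5)–(19,11): clear
  edge (19,11)–(13,8): crosses AB
  edge (13,8)–(13,5): clear
  → BLOCKED

BLOCKED by obstacle 4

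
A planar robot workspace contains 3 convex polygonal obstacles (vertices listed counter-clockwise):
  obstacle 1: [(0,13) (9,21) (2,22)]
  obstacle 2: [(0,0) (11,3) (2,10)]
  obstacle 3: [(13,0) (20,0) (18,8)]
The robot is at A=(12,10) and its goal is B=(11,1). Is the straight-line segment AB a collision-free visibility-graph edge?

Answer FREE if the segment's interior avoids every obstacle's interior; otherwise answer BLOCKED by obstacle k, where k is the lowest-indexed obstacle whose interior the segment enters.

FREE

Obstacle 1 [(0,13) (9,21) (2,22)]:
  edge (0,13)–(9,21): clear
  edge (9,21)–(2,22): clear
  edge (2,22)–(0,13): clear
  midpoint (23/2,11/2) outside
  → clear
Obstacle 2 [(0,0) (11,3) (2,10)]:
  edge (0,0)–(11,3): clear
  edge (11,3)–(2,10): clear
  edge (2,10)–(0,0): clear
  midpoint (23/2,11/2) outside
  → clear
Obstacle 3 [(13,0) (20,0) (18,8)]:
  edge (13,0)–(20,0): clear
  edge (20,0)–(18,8): clear
  edge (18,8)–(13,0): clear
  midpoint (23/2,11/2) outside
  → clear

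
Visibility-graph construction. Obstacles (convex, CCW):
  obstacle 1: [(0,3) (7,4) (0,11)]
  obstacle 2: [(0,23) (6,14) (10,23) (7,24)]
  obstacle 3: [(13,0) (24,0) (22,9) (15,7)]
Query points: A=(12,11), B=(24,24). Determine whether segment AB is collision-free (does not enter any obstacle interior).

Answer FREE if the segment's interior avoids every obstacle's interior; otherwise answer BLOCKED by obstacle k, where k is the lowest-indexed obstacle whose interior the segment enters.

FREE

Obstacle 1 [(0,3) (7,4) (0,11)]:
  edge (0,3)–(7,4): clear
  edge (7,4)–(0,11): clear
  edge (0,11)–(0,3): clear
  midpoint (18,35/2) outside
  → clear
Obstacle 2 [(0,23) (6,14) (10,23) (7,24)]:
  edge (0,23)–(6,14): clear
  edge (6,14)–(10,23): clear
  edge (10,23)–(7,24): clear
  edge (7,24)–(0,23): clear
  midpoint (18,35/2) outside
  → clear
Obstacle 3 [(13,0) (24,0) (22,9) (15,7)]:
  edge (13,0)–(24,0): clear
  edge (24,0)–(22,9): clear
  edge (22,9)–(15,7): clear
  edge (15,7)–(13,0): clear
  midpoint (18,35/2) outside
  → clear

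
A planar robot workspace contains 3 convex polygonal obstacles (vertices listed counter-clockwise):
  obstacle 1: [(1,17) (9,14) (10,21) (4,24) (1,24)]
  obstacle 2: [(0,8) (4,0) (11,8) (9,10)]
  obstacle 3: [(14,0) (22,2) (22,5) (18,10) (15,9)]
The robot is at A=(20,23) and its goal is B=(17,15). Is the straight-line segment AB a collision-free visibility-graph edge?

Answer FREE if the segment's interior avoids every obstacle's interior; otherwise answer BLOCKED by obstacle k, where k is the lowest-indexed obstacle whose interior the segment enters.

FREE

Obstacle 1 [(1,17) (9,14) (10,21) (4,24) (1,24)]:
  edge (1,17)–(9,14): clear
  edge (9,14)–(10,21): clear
  edge (10,21)–(4,24): clear
  edge (4,24)–(1,24): clear
  edge (1,24)–(1,17): clear
  midpoint (37/2,19) outside
  → clear
Obstacle 2 [(0,8) (4,0) (11,8) (9,10)]:
  edge (0,8)–(4,0): clear
  edge (4,0)–(11,8): clear
  edge (11,8)–(9,10): clear
  edge (9,10)–(0,8): clear
  midpoint (37/2,19) outside
  → clear
Obstacle 3 [(14,0) (22,2) (22,5) (18,10) (15,9)]:
  edge (14,0)–(22,2): clear
  edge (22,2)–(22,5): clear
  edge (22,5)–(18,10): clear
  edge (18,10)–(15,9): clear
  edge (15,9)–(14,0): clear
  midpoint (37/2,19) outside
  → clear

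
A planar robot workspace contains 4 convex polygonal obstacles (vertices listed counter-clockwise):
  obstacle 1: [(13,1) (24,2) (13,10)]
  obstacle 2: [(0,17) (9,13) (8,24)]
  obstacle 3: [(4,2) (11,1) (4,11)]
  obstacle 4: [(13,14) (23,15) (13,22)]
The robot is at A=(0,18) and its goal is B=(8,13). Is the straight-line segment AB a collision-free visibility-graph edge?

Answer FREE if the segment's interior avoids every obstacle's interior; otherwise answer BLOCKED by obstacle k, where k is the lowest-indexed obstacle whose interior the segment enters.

BLOCKED by obstacle 2

Obstacle 1 [(13,1) (24,2) (13,10)]:
  edge (13,1)–(24,2): clear
  edge (24,2)–(13,10): clear
  edge (13,10)–(13,1): clear
  midpoint (4,31/2) outside
  → clear
Obstacle 2 [(0,17) (9,13) (8,24)]:
  edge (0,17)–(9,13): crosses AB
  edge (9,13)–(8,24): clear
  edge (8,24)–(0,17): crosses AB
  → BLOCKED
Obstacle 3 [(4,2) (11,1) (4,11)]:
  edge (4,2)–(11,1): clear
  edge (11,1)–(4,11): clear
  edge (4,11)–(4,2): clear
  midpoint (4,31/2) outside
  → clear
Obstacle 4 [(13,14) (23,15) (13,22)]:
  edge (13,14)–(23,15): clear
  edge (23,15)–(13,22): clear
  edge (13,22)–(13,14): clear
  midpoint (4,31/2) outside
  → clear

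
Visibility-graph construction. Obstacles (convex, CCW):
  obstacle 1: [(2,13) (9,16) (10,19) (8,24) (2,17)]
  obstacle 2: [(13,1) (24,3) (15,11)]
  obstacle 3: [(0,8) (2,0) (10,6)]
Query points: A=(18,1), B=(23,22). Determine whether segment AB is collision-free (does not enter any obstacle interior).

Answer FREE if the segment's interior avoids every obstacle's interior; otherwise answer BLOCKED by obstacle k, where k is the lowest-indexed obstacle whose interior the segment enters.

Obstacle 1 [(2,13) (9,16) (10,19) (8,24) (2,17)]:
  edge (2,13)–(9,16): clear
  edge (9,16)–(10,19): clear
  edge (10,19)–(8,24): clear
  edge (8,24)–(2,17): clear
  edge (2,17)–(2,13): clear
  midpoint (41/2,23/2) outside
  → clear
Obstacle 2 [(13,1) (24,3) (15,11)]:
  edge (13,1)–(24,3): crosses AB
  edge (24,3)–(15,11): crosses AB
  edge (15,11)–(13,1): clear
  → BLOCKED
Obstacle 3 [(0,8) (2,0) (10,6)]:
  edge (0,8)–(2,0): clear
  edge (2,0)–(10,6): clear
  edge (10,6)–(0,8): clear
  midpoint (41/2,23/2) outside
  → clear

BLOCKED by obstacle 2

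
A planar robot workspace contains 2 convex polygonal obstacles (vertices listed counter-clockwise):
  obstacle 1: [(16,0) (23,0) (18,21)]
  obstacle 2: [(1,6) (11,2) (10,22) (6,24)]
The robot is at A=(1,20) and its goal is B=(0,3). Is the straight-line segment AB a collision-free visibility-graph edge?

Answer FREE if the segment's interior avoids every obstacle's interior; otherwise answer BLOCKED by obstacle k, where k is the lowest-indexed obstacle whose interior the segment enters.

Obstacle 1 [(16,0) (23,0) (18,21)]:
  edge (16,0)–(23,0): clear
  edge (23,0)–(18,21): clear
  edge (18,21)–(16,0): clear
  midpoint (1/2,23/2) outside
  → clear
Obstacle 2 [(1,6) (11,2) (10,22) (6,24)]:
  edge (1,6)–(11,2): clear
  edge (11,2)–(10,22): clear
  edge (10,22)–(6,24): clear
  edge (6,24)–(1,6): clear
  midpoint (1/2,23/2) outside
  → clear

FREE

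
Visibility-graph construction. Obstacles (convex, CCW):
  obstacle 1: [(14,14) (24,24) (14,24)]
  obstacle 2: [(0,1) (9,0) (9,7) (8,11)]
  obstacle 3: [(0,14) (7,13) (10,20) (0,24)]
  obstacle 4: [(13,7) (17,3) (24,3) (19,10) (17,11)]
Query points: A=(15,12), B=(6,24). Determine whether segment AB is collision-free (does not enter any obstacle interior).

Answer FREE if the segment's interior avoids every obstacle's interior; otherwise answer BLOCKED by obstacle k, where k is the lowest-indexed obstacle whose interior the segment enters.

BLOCKED by obstacle 3

Obstacle 1 [(14,14) (24,24) (14,24)]:
  edge (14,14)–(24,24): clear
  edge (24,24)–(14,24): clear
  edge (14,24)–(14,14): clear
  midpoint (21/2,18) outside
  → clear
Obstacle 2 [(0,1) (9,0) (9,7) (8,11)]:
  edge (0,1)–(9,0): clear
  edge (9,0)–(9,7): clear
  edge (9,7)–(8,11): clear
  edge (8,11)–(0,1): clear
  midpoint (21/2,18) outside
  → clear
Obstacle 3 [(0,14) (7,13) (10,20) (0,24)]:
  edge (0,14)–(7,13): clear
  edge (7,13)–(10,20): crosses AB
  edge (10,20)–(0,24): crosses AB
  edge (0,24)–(0,14): clear
  → BLOCKED
Obstacle 4 [(13,7) (17,3) (24,3) (19,10) (17,11)]:
  edge (13,7)–(17,3): clear
  edge (17,3)–(24,3): clear
  edge (24,3)–(19,10): clear
  edge (19,10)–(17,11): clear
  edge (17,11)–(13,7): clear
  midpoint (21/2,18) outside
  → clear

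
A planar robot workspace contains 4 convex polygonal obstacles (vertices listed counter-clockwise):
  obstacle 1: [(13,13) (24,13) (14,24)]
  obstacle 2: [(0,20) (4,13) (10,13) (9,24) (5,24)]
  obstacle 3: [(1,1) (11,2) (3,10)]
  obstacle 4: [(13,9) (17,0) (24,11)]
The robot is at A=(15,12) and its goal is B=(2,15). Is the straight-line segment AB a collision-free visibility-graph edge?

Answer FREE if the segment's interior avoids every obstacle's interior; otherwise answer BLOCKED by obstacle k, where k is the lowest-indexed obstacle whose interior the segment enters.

BLOCKED by obstacle 2

Obstacle 1 [(13,13) (24,13) (14,24)]:
  edge (13,13)–(24,13): clear
  edge (24,13)–(14,24): clear
  edge (14,24)–(13,13): clear
  midpoint (17/2,27/2) outside
  → clear
Obstacle 2 [(0,20) (4,13) (10,13) (9,24) (5,24)]:
  edge (0,20)–(4,13): crosses AB
  edge (4,13)–(10,13): clear
  edge (10,13)–(9,24): crosses AB
  edge (9,24)–(5,24): clear
  edge (5,24)–(0,20): clear
  → BLOCKED
Obstacle 3 [(1,1) (11,2) (3,10)]:
  edge (1,1)–(11,2): clear
  edge (11,2)–(3,10): clear
  edge (3,10)–(1,1): clear
  midpoint (17/2,27/2) outside
  → clear
Obstacle 4 [(13,9) (17,0) (24,11)]:
  edge (13,9)–(17,0): clear
  edge (17,0)–(24,11): clear
  edge (24,11)–(13,9): clear
  midpoint (17/2,27/2) outside
  → clear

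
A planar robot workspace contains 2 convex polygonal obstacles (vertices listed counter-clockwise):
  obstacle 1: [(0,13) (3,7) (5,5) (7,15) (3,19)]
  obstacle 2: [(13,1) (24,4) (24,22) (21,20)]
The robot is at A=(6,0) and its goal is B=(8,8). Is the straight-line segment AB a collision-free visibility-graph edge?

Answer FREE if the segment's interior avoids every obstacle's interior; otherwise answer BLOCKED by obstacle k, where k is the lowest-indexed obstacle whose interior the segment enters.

FREE

Obstacle 1 [(0,13) (3,7) (5,5) (7,15) (3,19)]:
  edge (0,13)–(3,7): clear
  edge (3,7)–(5,5): clear
  edge (5,5)–(7,15): clear
  edge (7,15)–(3,19): clear
  edge (3,19)–(0,13): clear
  midpoint (7,4) outside
  → clear
Obstacle 2 [(13,1) (24,4) (24,22) (21,20)]:
  edge (13,1)–(24,4): clear
  edge (24,4)–(24,22): clear
  edge (24,22)–(21,20): clear
  edge (21,20)–(13,1): clear
  midpoint (7,4) outside
  → clear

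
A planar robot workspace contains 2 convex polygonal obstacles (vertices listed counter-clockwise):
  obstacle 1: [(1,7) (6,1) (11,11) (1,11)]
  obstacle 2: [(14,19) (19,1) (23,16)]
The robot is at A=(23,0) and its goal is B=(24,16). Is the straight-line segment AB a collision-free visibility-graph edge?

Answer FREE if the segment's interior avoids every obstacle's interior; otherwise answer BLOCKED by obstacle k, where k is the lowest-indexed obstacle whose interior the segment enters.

Obstacle 1 [(1,7) (6,1) (11,11) (1,11)]:
  edge (1,7)–(6,1): clear
  edge (6,1)–(11,11): clear
  edge (11,11)–(1,11): clear
  edge (1,11)–(1,7): clear
  midpoint (47/2,8) outside
  → clear
Obstacle 2 [(14,19) (19,1) (23,16)]:
  edge (14,19)–(19,1): clear
  edge (19,1)–(23,16): clear
  edge (23,16)–(14,19): clear
  midpoint (47/2,8) outside
  → clear

FREE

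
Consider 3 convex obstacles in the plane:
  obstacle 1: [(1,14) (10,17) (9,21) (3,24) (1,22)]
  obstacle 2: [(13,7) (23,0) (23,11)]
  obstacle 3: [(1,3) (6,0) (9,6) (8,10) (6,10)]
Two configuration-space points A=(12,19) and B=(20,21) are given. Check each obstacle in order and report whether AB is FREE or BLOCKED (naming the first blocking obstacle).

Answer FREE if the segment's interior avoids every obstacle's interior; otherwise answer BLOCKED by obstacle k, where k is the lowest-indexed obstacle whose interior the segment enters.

Obstacle 1 [(1,14) (10,17) (9,21) (3,24) (1,22)]:
  edge (1,14)–(10,17): clear
  edge (10,17)–(9,21): clear
  edge (9,21)–(3,24): clear
  edge (3,24)–(1,22): clear
  edge (1,22)–(1,14): clear
  midpoint (16,20) outside
  → clear
Obstacle 2 [(13,7) (23,0) (23,11)]:
  edge (13,7)–(23,0): clear
  edge (23,0)–(23,11): clear
  edge (23,11)–(13,7): clear
  midpoint (16,20) outside
  → clear
Obstacle 3 [(1,3) (6,0) (9,6) (8,10) (6,10)]:
  edge (1,3)–(6,0): clear
  edge (6,0)–(9,6): clear
  edge (9,6)–(8,10): clear
  edge (8,10)–(6,10): clear
  edge (6,10)–(1,3): clear
  midpoint (16,20) outside
  → clear

FREE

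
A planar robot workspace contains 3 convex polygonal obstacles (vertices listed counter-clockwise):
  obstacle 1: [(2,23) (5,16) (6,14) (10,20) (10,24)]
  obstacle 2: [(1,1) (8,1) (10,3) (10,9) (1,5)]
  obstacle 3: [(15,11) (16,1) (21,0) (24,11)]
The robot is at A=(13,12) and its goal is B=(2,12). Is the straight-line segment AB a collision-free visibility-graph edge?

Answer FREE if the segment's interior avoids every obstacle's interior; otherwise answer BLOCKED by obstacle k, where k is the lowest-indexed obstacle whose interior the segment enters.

Obstacle 1 [(2,23) (5,16) (6,14) (10,20) (10,24)]:
  edge (2,23)–(5,16): clear
  edge (5,16)–(6,14): clear
  edge (6,14)–(10,20): clear
  edge (10,20)–(10,24): clear
  edge (10,24)–(2,23): clear
  midpoint (15/2,12) outside
  → clear
Obstacle 2 [(1,1) (8,1) (10,3) (10,9) (1,5)]:
  edge (1,1)–(8,1): clear
  edge (8,1)–(10,3): clear
  edge (10,3)–(10,9): clear
  edge (10,9)–(1,5): clear
  edge (1,5)–(1,1): clear
  midpoint (15/2,12) outside
  → clear
Obstacle 3 [(15,11) (16,1) (21,0) (24,11)]:
  edge (15,11)–(16,1): clear
  edge (16,1)–(21,0): clear
  edge (21,0)–(24,11): clear
  edge (24,11)–(15,11): clear
  midpoint (15/2,12) outside
  → clear

FREE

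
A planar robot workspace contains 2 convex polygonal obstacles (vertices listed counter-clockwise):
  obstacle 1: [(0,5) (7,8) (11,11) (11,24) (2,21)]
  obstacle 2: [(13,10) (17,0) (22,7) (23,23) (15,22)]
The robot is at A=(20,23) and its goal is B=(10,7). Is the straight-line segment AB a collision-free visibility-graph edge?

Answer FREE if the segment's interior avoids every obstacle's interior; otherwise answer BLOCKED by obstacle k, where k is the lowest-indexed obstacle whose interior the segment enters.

BLOCKED by obstacle 2

Obstacle 1 [(0,5) (7,8) (11,11) (11,24) (2,21)]:
  edge (0,5)–(7,8): clear
  edge (7,8)–(11,11): clear
  edge (11,11)–(11,24): clear
  edge (11,24)–(2,21): clear
  edge (2,21)–(0,5): clear
  midpoint (15,15) outside
  → clear
Obstacle 2 [(13,10) (17,0) (22,7) (23,23) (15,22)]:
  edge (13,10)–(17,0): clear
  edge (17,0)–(22,7): clear
  edge (22,7)–(23,23): clear
  edge (23,23)–(15,22): crosses AB
  edge (15,22)–(13,10): crosses AB
  → BLOCKED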